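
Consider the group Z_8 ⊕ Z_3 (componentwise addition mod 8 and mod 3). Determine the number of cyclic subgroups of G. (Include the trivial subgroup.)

8

A cyclic subgroup of order d is generated by each of its φ(d) elements of order d, so the cyclic subgroups of order d number (#elements of order d)/φ(d).
Cyclic subgroups by order — order 1: 1; order 2: 1; order 3: 1; order 4: 1; order 6: 1; order 8: 1; order 12: 1; order 24: 1.
Total: 8.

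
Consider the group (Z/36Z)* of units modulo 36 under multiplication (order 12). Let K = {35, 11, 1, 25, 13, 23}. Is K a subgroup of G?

Yes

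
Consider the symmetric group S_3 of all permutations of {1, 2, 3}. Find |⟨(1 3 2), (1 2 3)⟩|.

|⟨(1 3 2)⟩| = 3 and |⟨(1 2 3)⟩| = 3, so |H| is a multiple of lcm(3, 3) = 3 and divides |G| = 6.
Closing under the operation: H = {e, (1 2 3), (1 3 2)}, so |H| = 3.

3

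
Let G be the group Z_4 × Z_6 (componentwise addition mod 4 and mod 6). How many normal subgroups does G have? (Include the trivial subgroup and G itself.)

G is abelian, so every subgroup is normal.
G has 16 subgroups in total, hence 16 normal subgroups.

16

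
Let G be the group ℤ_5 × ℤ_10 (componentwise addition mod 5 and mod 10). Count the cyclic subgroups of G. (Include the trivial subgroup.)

Group the elements of G by the cyclic subgroup they generate; each cyclic subgroup of order d accounts for φ(d) elements.
Cyclic subgroups by order — order 1: 1; order 2: 1; order 5: 6; order 10: 6.
Total: 14.

14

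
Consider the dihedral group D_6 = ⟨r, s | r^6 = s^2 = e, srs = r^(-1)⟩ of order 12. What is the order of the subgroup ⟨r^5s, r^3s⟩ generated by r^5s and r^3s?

6

|⟨r^5s⟩| = 2 and |⟨r^3s⟩| = 2, so |H| is a multiple of lcm(2, 2) = 2 and divides |G| = 12.
Closing under the operation: H = {e, r^2, r^4, rs, r^3s, r^5s}, so |H| = 6.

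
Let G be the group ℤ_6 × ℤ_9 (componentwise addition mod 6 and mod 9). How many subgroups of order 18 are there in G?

4

|G| = 54 and 18 | 54, so subgroups of order 18 are possible by Lagrange.
The subgroups of order 18 are: {(0,0), (0,1), (0,2), (0,3), (0,4), (0,5), (0,6), (0,7), (0,8), (3,0), (3,1), (3,2), (3,3), (3,4), (3,5), (3,6), (3,7), (3,8)}; {(0,0), (0,3), (0,6), (1,0), (1,3), (1,6), (2,0), (2,3), (2,6), (3,0), (3,3), (3,6), (4,0), (4,3), (4,6), (5,0), (5,3), (5,6)}; {(0,0), (0,3), (0,6), (1,1), (1,4), (1,7), (2,2), (2,5), (2,8), (3,0), (3,3), (3,6), (4,1), (4,4), (4,7), (5,2), (5,5), (5,8)}; {(0,0), (0,3), (0,6), (1,2), (1,5), (1,8), (2,1), (2,4), (2,7), (3,0), (3,3), (3,6), (4,2), (4,5), (4,8), (5,1), (5,4), (5,7)}.
So G has 4 subgroups of order 18.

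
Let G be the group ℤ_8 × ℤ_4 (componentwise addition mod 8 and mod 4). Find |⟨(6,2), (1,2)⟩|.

16

|⟨(6,2)⟩| = 4 and |⟨(1,2)⟩| = 8, so |H| is a multiple of lcm(4, 8) = 8 and divides |G| = 32.
Closing under the operation: H = {(0,0), (0,2), (1,0), (1,2), (2,0), (2,2), (3,0), (3,2), (4,0), (4,2), (5,0), (5,2), (6,0), (6,2), (7,0), (7,2)}, so |H| = 16.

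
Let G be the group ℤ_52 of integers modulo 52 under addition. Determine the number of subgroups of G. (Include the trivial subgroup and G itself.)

6

A cyclic group of order 52 has exactly one subgroup for each divisor of 52.
Divisors of 52: 1, 2, 4, 13, 26, 52.
So ℤ_52 has 6 subgroups.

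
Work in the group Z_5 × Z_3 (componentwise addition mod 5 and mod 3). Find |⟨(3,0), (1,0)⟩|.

|⟨(3,0)⟩| = 5 and |⟨(1,0)⟩| = 5, so |H| is a multiple of lcm(5, 5) = 5 and divides |G| = 15.
Closing under the operation: H = {(0,0), (1,0), (2,0), (3,0), (4,0)}, so |H| = 5.

5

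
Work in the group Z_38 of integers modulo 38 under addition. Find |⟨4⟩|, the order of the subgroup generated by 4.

In Z_38, the order of an element a is n/gcd(a, n).
gcd(4, 38) = 2, so |⟨4⟩| = 38/2 = 19.

19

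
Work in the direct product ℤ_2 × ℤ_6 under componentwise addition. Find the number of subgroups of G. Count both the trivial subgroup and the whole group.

|G| = 12, so by Lagrange every subgroup order divides 12. Divisors: 1, 2, 3, 4, 6, 12.
Subgroups by order — order 1: 1; order 2: 3; order 3: 1; order 4: 1; order 6: 3; order 12: 1.
Total: 1 + 3 + 1 + 1 + 3 + 1 = 10.

10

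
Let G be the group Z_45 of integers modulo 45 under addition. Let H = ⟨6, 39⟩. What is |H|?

|⟨6⟩| = 15 and |⟨39⟩| = 15, so |H| is a multiple of lcm(15, 15) = 15 and divides |G| = 45.
Closing under the operation: H = {0, 3, 6, 9, 12, 15, 18, 21, 24, 27, 30, 33, 36, 39, 42}, so |H| = 15.

15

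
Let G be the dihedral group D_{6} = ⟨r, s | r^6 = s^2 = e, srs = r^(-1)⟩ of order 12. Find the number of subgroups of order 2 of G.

|G| = 12 and 2 | 12, so subgroups of order 2 are possible by Lagrange.
The subgroups of order 2 are: {e, r^2s}; {e, r^3}; {e, r^3s}; {e, r^4s}; … (7 in all).
So G has 7 subgroups of order 2.

7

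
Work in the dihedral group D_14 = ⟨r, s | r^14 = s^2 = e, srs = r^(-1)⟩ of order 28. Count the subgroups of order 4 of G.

7

|G| = 28 and 4 | 28, so subgroups of order 4 are possible by Lagrange.
The subgroups of order 4 are: {e, r^7, r^3s, r^10s}; {e, r^7, r^4s, r^11s}; {e, r^7, r^5s, r^12s}; {e, r^7, r^6s, r^13s}; … (7 in all).
So G has 7 subgroups of order 4.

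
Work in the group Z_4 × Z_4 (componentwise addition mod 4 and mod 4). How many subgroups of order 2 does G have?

|G| = 16 and 2 | 16, so subgroups of order 2 are possible by Lagrange.
The subgroups of order 2 are: {(0,0), (0,2)}; {(0,0), (2,0)}; {(0,0), (2,2)}.
So G has 3 subgroups of order 2.

3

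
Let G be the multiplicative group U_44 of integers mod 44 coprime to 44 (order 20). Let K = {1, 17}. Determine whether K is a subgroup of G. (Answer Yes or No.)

No

17 ∈ K but its inverse 13 ∉ K, so K is not a subgroup.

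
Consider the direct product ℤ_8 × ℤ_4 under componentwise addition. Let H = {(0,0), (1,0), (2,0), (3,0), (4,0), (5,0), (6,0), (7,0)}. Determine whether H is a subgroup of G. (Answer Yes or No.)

Yes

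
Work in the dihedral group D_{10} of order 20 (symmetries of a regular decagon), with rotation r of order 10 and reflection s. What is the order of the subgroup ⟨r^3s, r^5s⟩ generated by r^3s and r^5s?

|⟨r^3s⟩| = 2 and |⟨r^5s⟩| = 2, so |H| is a multiple of lcm(2, 2) = 2 and divides |G| = 20.
Closing under the operation: H = {e, r^2, r^4, r^6, r^8, rs, r^3s, r^5s, r^7s, r^9s}, so |H| = 10.

10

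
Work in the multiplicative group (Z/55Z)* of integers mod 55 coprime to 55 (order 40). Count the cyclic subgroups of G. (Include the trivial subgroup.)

Group the elements of G by the cyclic subgroup they generate; each cyclic subgroup of order d accounts for φ(d) elements.
Cyclic subgroups by order — order 1: 1; order 2: 3; order 4: 2; order 5: 1; order 10: 3; order 20: 2.
Total: 12.

12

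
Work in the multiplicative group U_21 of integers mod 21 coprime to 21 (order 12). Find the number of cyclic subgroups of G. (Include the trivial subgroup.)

Group the elements of G by the cyclic subgroup they generate; each cyclic subgroup of order d accounts for φ(d) elements.
Cyclic subgroups by order — order 1: 1; order 2: 3; order 3: 1; order 6: 3.
Total: 8.

8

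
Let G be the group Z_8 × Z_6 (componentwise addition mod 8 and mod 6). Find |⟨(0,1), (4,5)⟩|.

12

|⟨(0,1)⟩| = 6 and |⟨(4,5)⟩| = 6, so |H| is a multiple of lcm(6, 6) = 6 and divides |G| = 48.
Closing under the operation: H = {(0,0), (0,1), (0,2), (0,3), (0,4), (0,5), (4,0), (4,1), (4,2), (4,3), (4,4), (4,5)}, so |H| = 12.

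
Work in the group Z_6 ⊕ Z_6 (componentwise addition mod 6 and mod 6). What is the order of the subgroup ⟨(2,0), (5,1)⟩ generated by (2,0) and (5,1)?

|⟨(2,0)⟩| = 3 and |⟨(5,1)⟩| = 6, so |H| is a multiple of lcm(3, 6) = 6 and divides |G| = 36.
Closing under the operation: H = {(0,0), (0,2), (0,4), (1,1), (1,3), (1,5), (2,0), (2,2), (2,4), (3,1), (3,3), (3,5), (4,0), (4,2), (4,4), (5,1), (5,3), (5,5)}, so |H| = 18.

18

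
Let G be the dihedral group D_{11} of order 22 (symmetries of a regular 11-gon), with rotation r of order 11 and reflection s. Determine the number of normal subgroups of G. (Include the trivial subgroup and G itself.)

3

G has 14 subgroups. Checking conjugation-invariance by order — order 1: 1/1 normal; order 2: 0/11 normal; order 11: 1/1 normal; order 22: 1/1 normal.
Total normal subgroups: 3.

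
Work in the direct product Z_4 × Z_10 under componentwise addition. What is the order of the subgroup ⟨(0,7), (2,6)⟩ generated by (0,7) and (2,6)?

|⟨(0,7)⟩| = 10 and |⟨(2,6)⟩| = 10, so |H| is a multiple of lcm(10, 10) = 10 and divides |G| = 40.
Closing under the operation: H = {(0,0), (0,1), (0,2), (0,3), (0,4), (0,5), (0,6), (0,7), (0,8), (0,9), (2,0), (2,1), (2,2), (2,3), (2,4), (2,5), (2,6), (2,7), (2,8), (2,9)}, so |H| = 20.

20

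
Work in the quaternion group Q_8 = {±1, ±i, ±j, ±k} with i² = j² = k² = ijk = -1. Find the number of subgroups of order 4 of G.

|G| = 8 and 4 | 8, so subgroups of order 4 are possible by Lagrange.
The subgroups of order 4 are: {1, -1, i, -i}; {1, -1, j, -j}; {1, -1, k, -k}.
So G has 3 subgroups of order 4.

3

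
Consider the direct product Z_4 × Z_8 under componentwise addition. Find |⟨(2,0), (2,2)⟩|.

8

|⟨(2,0)⟩| = 2 and |⟨(2,2)⟩| = 4, so |H| is a multiple of lcm(2, 4) = 4 and divides |G| = 32.
Closing under the operation: H = {(0,0), (0,2), (0,4), (0,6), (2,0), (2,2), (2,4), (2,6)}, so |H| = 8.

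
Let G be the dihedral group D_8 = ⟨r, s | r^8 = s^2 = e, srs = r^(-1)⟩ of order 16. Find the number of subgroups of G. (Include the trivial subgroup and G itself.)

|G| = 16, so by Lagrange every subgroup order divides 16. Divisors: 1, 2, 4, 8, 16.
Subgroups by order — order 1: 1; order 2: 9; order 4: 5; order 8: 3; order 16: 1.
Total: 1 + 9 + 5 + 3 + 1 = 19.

19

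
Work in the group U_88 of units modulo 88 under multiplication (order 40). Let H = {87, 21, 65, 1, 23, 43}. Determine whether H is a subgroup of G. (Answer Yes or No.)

No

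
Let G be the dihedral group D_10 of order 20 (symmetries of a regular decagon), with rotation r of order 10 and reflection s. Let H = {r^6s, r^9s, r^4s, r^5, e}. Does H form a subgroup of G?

No

Closure fails: r^5 · r^6s = rs ∉ H. So H is not a subgroup.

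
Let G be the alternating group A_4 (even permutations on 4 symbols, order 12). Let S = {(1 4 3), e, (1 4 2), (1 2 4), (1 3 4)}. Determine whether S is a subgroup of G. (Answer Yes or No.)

|S| = 5 does not divide |G| = 12, so by Lagrange S is not a subgroup.

No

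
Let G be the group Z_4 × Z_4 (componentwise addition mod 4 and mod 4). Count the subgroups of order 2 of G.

3

|G| = 16 and 2 | 16, so subgroups of order 2 are possible by Lagrange.
The subgroups of order 2 are: {(0,0), (0,2)}; {(0,0), (2,0)}; {(0,0), (2,2)}.
So G has 3 subgroups of order 2.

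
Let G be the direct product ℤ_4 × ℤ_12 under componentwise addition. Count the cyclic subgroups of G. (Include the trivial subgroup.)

Group the elements of G by the cyclic subgroup they generate; each cyclic subgroup of order d accounts for φ(d) elements.
Cyclic subgroups by order — order 1: 1; order 2: 3; order 3: 1; order 4: 6; order 6: 3; order 12: 6.
Total: 20.

20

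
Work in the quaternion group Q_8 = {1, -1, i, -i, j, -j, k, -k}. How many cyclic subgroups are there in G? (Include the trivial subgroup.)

5

Group the elements of G by the cyclic subgroup they generate; each cyclic subgroup of order d accounts for φ(d) elements.
Cyclic subgroups by order — order 1: 1; order 2: 1; order 4: 3.
Total: 5.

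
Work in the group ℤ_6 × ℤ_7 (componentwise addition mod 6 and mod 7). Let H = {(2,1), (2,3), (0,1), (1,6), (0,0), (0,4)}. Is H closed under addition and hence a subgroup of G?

No

(0,1) ∈ H but its inverse (0,6) ∉ H, so H is not a subgroup.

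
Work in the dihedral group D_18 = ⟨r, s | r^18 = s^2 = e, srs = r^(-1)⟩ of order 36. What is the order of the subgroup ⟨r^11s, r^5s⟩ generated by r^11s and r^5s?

6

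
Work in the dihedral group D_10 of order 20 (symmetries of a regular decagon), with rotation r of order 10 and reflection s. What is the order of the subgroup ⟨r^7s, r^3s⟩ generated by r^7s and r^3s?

|⟨r^7s⟩| = 2 and |⟨r^3s⟩| = 2, so |H| is a multiple of lcm(2, 2) = 2 and divides |G| = 20.
Closing under the operation: H = {e, r^2, r^4, r^6, r^8, rs, r^3s, r^5s, r^7s, r^9s}, so |H| = 10.

10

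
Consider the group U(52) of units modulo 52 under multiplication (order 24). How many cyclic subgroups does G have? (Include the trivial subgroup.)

12

Group the elements of G by the cyclic subgroup they generate; each cyclic subgroup of order d accounts for φ(d) elements.
Cyclic subgroups by order — order 1: 1; order 2: 3; order 3: 1; order 4: 2; order 6: 3; order 12: 2.
Total: 12.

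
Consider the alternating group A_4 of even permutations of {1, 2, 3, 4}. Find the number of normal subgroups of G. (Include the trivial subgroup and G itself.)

3

G has 10 subgroups. Checking conjugation-invariance by order — order 1: 1/1 normal; order 2: 0/3 normal; order 3: 0/4 normal; order 4: 1/1 normal; order 12: 1/1 normal.
Total normal subgroups: 3.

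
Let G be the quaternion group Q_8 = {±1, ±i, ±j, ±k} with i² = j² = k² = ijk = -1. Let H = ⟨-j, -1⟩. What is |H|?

4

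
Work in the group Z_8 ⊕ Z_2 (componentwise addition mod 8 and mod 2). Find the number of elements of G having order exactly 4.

4

An element (a,b) has order lcm(ord(a), ord(b)); count pairs with lcm equal to 4.
Enumerating gives 4 such elements.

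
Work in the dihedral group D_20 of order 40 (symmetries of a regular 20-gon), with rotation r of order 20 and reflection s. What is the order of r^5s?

Computing powers of r^5s: the smallest k with (r^5s)^k = e is k = 2.

2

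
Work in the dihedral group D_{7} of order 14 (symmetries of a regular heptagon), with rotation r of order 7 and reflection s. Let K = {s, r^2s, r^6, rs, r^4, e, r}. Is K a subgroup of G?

No

r^4 ∈ K but its inverse r^3 ∉ K, so K is not a subgroup.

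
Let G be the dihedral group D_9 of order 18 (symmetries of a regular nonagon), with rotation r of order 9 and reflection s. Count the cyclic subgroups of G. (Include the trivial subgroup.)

12

A cyclic subgroup of order d is generated by each of its φ(d) elements of order d, so the cyclic subgroups of order d number (#elements of order d)/φ(d).
Cyclic subgroups by order — order 1: 1; order 2: 9; order 3: 1; order 9: 1.
Total: 12.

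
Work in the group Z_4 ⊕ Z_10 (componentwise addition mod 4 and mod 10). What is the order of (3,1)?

20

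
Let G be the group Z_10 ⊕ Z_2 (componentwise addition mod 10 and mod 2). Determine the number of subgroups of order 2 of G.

3

|G| = 20 and 2 | 20, so subgroups of order 2 are possible by Lagrange.
The subgroups of order 2 are: {(0,0), (0,1)}; {(0,0), (5,0)}; {(0,0), (5,1)}.
So G has 3 subgroups of order 2.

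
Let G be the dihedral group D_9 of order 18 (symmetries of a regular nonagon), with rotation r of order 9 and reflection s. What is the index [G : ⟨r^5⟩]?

2

|⟨r^5⟩| = 9 and |G| = 18.
By Lagrange, [G : H] = |G|/|H| = 18/9 = 2.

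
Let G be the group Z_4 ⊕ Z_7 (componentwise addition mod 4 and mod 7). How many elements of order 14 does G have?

6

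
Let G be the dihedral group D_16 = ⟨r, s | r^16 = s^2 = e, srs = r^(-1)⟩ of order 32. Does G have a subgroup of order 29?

No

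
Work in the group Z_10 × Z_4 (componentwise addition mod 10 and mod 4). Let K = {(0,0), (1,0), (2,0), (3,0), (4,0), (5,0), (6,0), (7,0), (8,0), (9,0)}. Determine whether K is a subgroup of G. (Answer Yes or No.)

Yes

|K| = 10 divides |G| = 40, consistent with Lagrange.
K contains the identity, every element's inverse is in K, and K is closed under +: it is a subgroup.
In fact K = ⟨(9,0)⟩.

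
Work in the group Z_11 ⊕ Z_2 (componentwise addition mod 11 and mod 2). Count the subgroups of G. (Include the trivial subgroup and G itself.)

4

|G| = 22, so by Lagrange every subgroup order divides 22. Divisors: 1, 2, 11, 22.
Subgroups by order — order 1: 1; order 2: 1; order 11: 1; order 22: 1.
Total: 1 + 1 + 1 + 1 = 4.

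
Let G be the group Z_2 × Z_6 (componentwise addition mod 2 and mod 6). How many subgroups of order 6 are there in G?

|G| = 12 and 6 | 12, so subgroups of order 6 are possible by Lagrange.
The subgroups of order 6 are: {(0,0), (0,1), (0,2), (0,3), (0,4), (0,5)}; {(0,0), (0,2), (0,4), (1,0), (1,2), (1,4)}; {(0,0), (0,2), (0,4), (1,1), (1,3), (1,5)}.
So G has 3 subgroups of order 6.

3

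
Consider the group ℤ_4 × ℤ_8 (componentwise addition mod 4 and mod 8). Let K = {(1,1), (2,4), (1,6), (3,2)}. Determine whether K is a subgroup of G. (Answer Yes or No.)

No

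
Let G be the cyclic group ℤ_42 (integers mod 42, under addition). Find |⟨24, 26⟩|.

|⟨24⟩| = 7 and |⟨26⟩| = 21, so |H| is a multiple of lcm(7, 21) = 21 and divides |G| = 42.
Closing under the operation: H = {0, 2, 4, 6, 8, 10, 12, 14, 16, 18, 20, 22, 24, 26, 28, 30, 32, 34, 36, 38, 40}, so |H| = 21.

21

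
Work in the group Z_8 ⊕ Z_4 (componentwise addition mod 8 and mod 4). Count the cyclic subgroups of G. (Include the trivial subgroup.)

Group the elements of G by the cyclic subgroup they generate; each cyclic subgroup of order d accounts for φ(d) elements.
Cyclic subgroups by order — order 1: 1; order 2: 3; order 4: 6; order 8: 4.
Total: 14.

14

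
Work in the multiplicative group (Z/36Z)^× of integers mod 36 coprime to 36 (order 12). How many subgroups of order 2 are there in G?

3

|G| = 12 and 2 | 12, so subgroups of order 2 are possible by Lagrange.
The subgroups of order 2 are: {1, 17}; {1, 19}; {1, 35}.
So G has 3 subgroups of order 2.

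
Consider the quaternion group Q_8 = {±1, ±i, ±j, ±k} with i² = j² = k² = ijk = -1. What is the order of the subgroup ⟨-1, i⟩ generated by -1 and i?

|⟨-1⟩| = 2 and |⟨i⟩| = 4, so |H| is a multiple of lcm(2, 4) = 4 and divides |G| = 8.
Closing under the operation: H = {1, -1, i, -i}, so |H| = 4.

4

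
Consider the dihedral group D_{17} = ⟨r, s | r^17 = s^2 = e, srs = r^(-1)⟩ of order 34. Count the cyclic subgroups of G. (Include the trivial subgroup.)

A cyclic subgroup of order d is generated by each of its φ(d) elements of order d, so the cyclic subgroups of order d number (#elements of order d)/φ(d).
Cyclic subgroups by order — order 1: 1; order 2: 17; order 17: 1.
Total: 19.

19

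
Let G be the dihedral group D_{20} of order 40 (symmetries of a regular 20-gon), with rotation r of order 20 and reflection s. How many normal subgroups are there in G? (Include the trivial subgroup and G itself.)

G has 48 subgroups. Checking conjugation-invariance by order — order 1: 1/1 normal; order 2: 1/21 normal; order 4: 1/11 normal; order 5: 1/1 normal; order 8: 0/5 normal; order 10: 1/5 normal; order 20: 3/3 normal; order 40: 1/1 normal.
Total normal subgroups: 9.

9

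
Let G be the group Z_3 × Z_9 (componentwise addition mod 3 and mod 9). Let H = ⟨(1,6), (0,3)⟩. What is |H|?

9

|⟨(1,6)⟩| = 3 and |⟨(0,3)⟩| = 3, so |H| is a multiple of lcm(3, 3) = 3 and divides |G| = 27.
Closing under the operation: H = {(0,0), (0,3), (0,6), (1,0), (1,3), (1,6), (2,0), (2,3), (2,6)}, so |H| = 9.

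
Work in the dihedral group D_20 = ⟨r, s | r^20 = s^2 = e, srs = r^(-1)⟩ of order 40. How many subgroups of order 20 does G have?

|G| = 40 and 20 | 40, so subgroups of order 20 are possible by Lagrange.
The subgroups of order 20 are: {e, r, r^2, r^3, r^4, r^5, r^6, r^7, r^8, r^9, r^10, r^11, r^12, r^13, r^14, r^15, r^16, r^17, r^18, r^19}; {e, r^2, r^4, r^6, r^8, r^10, r^12, r^14, r^16, r^18, s, r^2s, r^4s, r^6s, r^8s, r^10s, r^12s, r^14s, r^16s, r^18s}; {e, r^2, r^4, r^6, r^8, r^10, r^12, r^14, r^16, r^18, rs, r^3s, r^5s, r^7s, r^9s, r^11s, r^13s, r^15s, r^17s, r^19s}.
So G has 3 subgroups of order 20.

3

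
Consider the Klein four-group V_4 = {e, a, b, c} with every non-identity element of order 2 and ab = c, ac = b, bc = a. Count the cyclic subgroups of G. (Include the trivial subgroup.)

4

Each element a generates a cyclic subgroup ⟨a⟩; distinct elements may generate the same one (a cyclic group of order d has φ(d) generators).
Cyclic subgroups by order — order 1: 1; order 2: 3.
Total: 4.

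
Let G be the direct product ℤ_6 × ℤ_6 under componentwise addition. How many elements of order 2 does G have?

3

An element (a,b) has order lcm(ord(a), ord(b)); count pairs with lcm equal to 2.
Enumerating gives 3 such elements.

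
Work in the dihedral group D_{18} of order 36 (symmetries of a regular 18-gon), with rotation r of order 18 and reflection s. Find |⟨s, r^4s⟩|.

18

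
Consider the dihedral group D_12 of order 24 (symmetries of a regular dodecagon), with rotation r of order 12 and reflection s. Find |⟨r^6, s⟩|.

4

|⟨r^6⟩| = 2 and |⟨s⟩| = 2, so |H| is a multiple of lcm(2, 2) = 2 and divides |G| = 24.
Closing under the operation: H = {e, r^6, s, r^6s}, so |H| = 4.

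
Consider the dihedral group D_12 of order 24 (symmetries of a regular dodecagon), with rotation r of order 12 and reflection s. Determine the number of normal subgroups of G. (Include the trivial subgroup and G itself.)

9

G has 34 subgroups. Checking conjugation-invariance by order — order 1: 1/1 normal; order 2: 1/13 normal; order 3: 1/1 normal; order 4: 1/7 normal; order 6: 1/5 normal; order 8: 0/3 normal; order 12: 3/3 normal; order 24: 1/1 normal.
Total normal subgroups: 9.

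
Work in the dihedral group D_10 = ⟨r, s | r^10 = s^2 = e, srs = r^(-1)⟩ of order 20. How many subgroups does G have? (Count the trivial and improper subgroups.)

|G| = 20, so by Lagrange every subgroup order divides 20. Divisors: 1, 2, 4, 5, 10, 20.
Subgroups by order — order 1: 1; order 2: 11; order 4: 5; order 5: 1; order 10: 3; order 20: 1.
Total: 1 + 11 + 5 + 1 + 3 + 1 = 22.

22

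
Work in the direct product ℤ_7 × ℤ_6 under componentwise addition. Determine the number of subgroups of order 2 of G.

|G| = 42 and 2 | 42, so subgroups of order 2 are possible by Lagrange.
The subgroups of order 2 are: {(0,0), (0,3)}.
So G has 1 subgroup of order 2.

1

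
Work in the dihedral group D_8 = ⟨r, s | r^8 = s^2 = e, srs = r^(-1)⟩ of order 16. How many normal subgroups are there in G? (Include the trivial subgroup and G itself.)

7

G has 19 subgroups. Checking conjugation-invariance by order — order 1: 1/1 normal; order 2: 1/9 normal; order 4: 1/5 normal; order 8: 3/3 normal; order 16: 1/1 normal.
Total normal subgroups: 7.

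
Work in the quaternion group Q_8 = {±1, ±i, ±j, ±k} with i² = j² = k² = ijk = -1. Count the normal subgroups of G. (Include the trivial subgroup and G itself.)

G has 6 subgroups. Checking conjugation-invariance by order — order 1: 1/1 normal; order 2: 1/1 normal; order 4: 3/3 normal; order 8: 1/1 normal.
Total normal subgroups: 6.

6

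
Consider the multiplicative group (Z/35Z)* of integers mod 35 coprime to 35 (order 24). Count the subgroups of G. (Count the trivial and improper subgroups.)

|G| = 24, so by Lagrange every subgroup order divides 24. Divisors: 1, 2, 3, 4, 6, 8, 12, 24.
Subgroups by order — order 1: 1; order 2: 3; order 3: 1; order 4: 3; order 6: 3; order 8: 1; order 12: 3; order 24: 1.
Total: 1 + 3 + 1 + 3 + 3 + 1 + 3 + 1 = 16.

16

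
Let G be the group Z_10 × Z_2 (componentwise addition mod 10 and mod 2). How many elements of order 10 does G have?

12

An element (a,b) has order lcm(ord(a), ord(b)); count pairs with lcm equal to 10.
Enumerating gives 12 such elements.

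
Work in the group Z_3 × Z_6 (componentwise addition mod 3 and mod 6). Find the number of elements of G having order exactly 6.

8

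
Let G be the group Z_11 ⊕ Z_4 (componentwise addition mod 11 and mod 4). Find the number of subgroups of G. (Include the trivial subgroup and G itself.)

6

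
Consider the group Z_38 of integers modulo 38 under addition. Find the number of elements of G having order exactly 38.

In a cyclic group of order 38, the number of elements of order d (for d | 38) is φ(d).
φ(38) = 18.

18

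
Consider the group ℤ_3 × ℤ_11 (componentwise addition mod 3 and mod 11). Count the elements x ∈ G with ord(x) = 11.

An element (a,b) has order lcm(ord(a), ord(b)); count pairs with lcm equal to 11.
Enumerating gives 10 such elements.

10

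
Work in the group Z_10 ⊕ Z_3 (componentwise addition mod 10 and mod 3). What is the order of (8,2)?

15

The order of (8,2) in Z_10 × Z_3 is lcm(ord(8) in Z_10, ord(2) in Z_3).
ord(8) = 5 and ord(2) = 3, so |⟨(8,2)⟩| = lcm(5, 3) = 15.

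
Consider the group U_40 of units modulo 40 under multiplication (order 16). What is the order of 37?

4

Compute successive powers of 37 mod 40: 37, 9, 13, 1; 37^4 ≡ 1 (mod 40).
So |⟨37⟩| = 4.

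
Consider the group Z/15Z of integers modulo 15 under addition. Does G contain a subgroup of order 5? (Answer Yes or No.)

5 | 15. A subgroup of order 5 is {0, 3, 6, 9, 12}.

Yes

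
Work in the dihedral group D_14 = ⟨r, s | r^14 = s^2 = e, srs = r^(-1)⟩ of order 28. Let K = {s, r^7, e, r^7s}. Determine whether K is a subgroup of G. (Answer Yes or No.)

Yes

|K| = 4 divides |G| = 28, consistent with Lagrange.
K contains the identity, every element's inverse is in K, and K is closed under ·: it is a subgroup.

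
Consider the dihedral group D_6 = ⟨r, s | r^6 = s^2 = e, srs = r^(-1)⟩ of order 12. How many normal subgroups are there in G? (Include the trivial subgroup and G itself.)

7

G has 16 subgroups. Checking conjugation-invariance by order — order 1: 1/1 normal; order 2: 1/7 normal; order 3: 1/1 normal; order 4: 0/3 normal; order 6: 3/3 normal; order 12: 1/1 normal.
Total normal subgroups: 7.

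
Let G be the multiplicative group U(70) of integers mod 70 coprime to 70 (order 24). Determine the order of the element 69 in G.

2

Compute successive powers of 69 mod 70: 69, 1; 69^2 ≡ 1 (mod 70).
So |⟨69⟩| = 2.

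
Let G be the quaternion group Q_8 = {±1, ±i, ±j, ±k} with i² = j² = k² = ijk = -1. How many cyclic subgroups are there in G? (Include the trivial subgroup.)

5

Each element a generates a cyclic subgroup ⟨a⟩; distinct elements may generate the same one (a cyclic group of order d has φ(d) generators).
Cyclic subgroups by order — order 1: 1; order 2: 1; order 4: 3.
Total: 5.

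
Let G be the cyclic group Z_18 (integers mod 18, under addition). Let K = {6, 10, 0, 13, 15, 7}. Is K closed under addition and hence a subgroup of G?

No

6 ∈ K but its inverse 12 ∉ K, so K is not a subgroup.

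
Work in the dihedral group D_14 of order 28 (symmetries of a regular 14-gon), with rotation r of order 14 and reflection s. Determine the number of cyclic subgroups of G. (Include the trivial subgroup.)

18

Group the elements of G by the cyclic subgroup they generate; each cyclic subgroup of order d accounts for φ(d) elements.
Cyclic subgroups by order — order 1: 1; order 2: 15; order 7: 1; order 14: 1.
Total: 18.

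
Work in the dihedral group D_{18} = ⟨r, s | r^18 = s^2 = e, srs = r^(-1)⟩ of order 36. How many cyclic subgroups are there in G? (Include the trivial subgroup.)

24

A cyclic subgroup of order d is generated by each of its φ(d) elements of order d, so the cyclic subgroups of order d number (#elements of order d)/φ(d).
Cyclic subgroups by order — order 1: 1; order 2: 19; order 3: 1; order 6: 1; order 9: 1; order 18: 1.
Total: 24.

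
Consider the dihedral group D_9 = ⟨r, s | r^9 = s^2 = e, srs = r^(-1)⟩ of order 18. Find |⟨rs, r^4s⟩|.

6

|⟨rs⟩| = 2 and |⟨r^4s⟩| = 2, so |H| is a multiple of lcm(2, 2) = 2 and divides |G| = 18.
Closing under the operation: H = {e, r^3, r^6, rs, r^4s, r^7s}, so |H| = 6.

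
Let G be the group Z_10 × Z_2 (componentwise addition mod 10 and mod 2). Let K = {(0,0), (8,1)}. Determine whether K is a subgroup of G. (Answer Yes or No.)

No

(8,1) ∈ K but its inverse (2,1) ∉ K, so K is not a subgroup.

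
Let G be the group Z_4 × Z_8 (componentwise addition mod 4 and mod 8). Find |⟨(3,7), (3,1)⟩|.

16

|⟨(3,7)⟩| = 8 and |⟨(3,1)⟩| = 8, so |H| is a multiple of lcm(8, 8) = 8 and divides |G| = 32.
Closing under the operation: H = {(0,0), (0,2), (0,4), (0,6), (1,1), (1,3), (1,5), (1,7), (2,0), (2,2), (2,4), (2,6), (3,1), (3,3), (3,5), (3,7)}, so |H| = 16.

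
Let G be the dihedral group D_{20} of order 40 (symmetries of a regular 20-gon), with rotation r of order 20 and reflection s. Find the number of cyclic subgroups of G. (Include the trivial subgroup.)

A cyclic subgroup of order d is generated by each of its φ(d) elements of order d, so the cyclic subgroups of order d number (#elements of order d)/φ(d).
Cyclic subgroups by order — order 1: 1; order 2: 21; order 4: 1; order 5: 1; order 10: 1; order 20: 1.
Total: 26.

26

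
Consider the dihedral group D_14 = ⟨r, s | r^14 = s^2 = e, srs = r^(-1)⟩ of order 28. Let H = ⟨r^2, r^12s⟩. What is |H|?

14

|⟨r^2⟩| = 7 and |⟨r^12s⟩| = 2, so |H| is a multiple of lcm(7, 2) = 14 and divides |G| = 28.
Closing under the operation: H = {e, r^2, r^4, r^6, r^8, r^10, r^12, s, r^2s, r^4s, r^6s, r^8s, r^10s, r^12s}, so |H| = 14.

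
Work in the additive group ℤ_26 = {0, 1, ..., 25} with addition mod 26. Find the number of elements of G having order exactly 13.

12

In a cyclic group of order 26, the number of elements of order d (for d | 26) is φ(d).
φ(13) = 12.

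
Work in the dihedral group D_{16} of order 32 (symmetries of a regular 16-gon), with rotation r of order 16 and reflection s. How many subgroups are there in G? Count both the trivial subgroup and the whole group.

36

|G| = 32, so by Lagrange every subgroup order divides 32. Divisors: 1, 2, 4, 8, 16, 32.
Subgroups by order — order 1: 1; order 2: 17; order 4: 9; order 8: 5; order 16: 3; order 32: 1.
Total: 1 + 17 + 9 + 5 + 3 + 1 = 36.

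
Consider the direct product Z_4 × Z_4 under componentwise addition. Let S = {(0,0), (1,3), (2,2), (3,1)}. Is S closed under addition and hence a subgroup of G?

Yes

|S| = 4 divides |G| = 16, consistent with Lagrange.
S contains the identity, every element's inverse is in S, and S is closed under +: it is a subgroup.
In fact S = ⟨(3,1)⟩.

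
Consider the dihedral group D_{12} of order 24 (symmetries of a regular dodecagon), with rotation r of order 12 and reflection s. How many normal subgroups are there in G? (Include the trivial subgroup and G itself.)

G has 34 subgroups. Checking conjugation-invariance by order — order 1: 1/1 normal; order 2: 1/13 normal; order 3: 1/1 normal; order 4: 1/7 normal; order 6: 1/5 normal; order 8: 0/3 normal; order 12: 3/3 normal; order 24: 1/1 normal.
Total normal subgroups: 9.

9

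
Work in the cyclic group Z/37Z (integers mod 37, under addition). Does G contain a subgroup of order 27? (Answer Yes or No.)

27 does not divide |G| = 37, so by Lagrange no subgroup of order 27 exists.

No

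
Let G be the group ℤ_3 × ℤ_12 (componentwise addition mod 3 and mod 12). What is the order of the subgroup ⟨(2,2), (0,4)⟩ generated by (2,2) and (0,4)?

|⟨(2,2)⟩| = 6 and |⟨(0,4)⟩| = 3, so |H| is a multiple of lcm(6, 3) = 6 and divides |G| = 36.
Closing under the operation: H = {(0,0), (0,2), (0,4), (0,6), (0,8), (0,10), (1,0), (1,2), (1,4), (1,6), (1,8), (1,10), (2,0), (2,2), (2,4), (2,6), (2,8), (2,10)}, so |H| = 18.

18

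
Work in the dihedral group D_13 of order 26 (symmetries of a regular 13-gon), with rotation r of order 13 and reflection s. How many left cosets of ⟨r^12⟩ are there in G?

2

|⟨r^12⟩| = 13 and |G| = 26.
By Lagrange, [G : H] = |G|/|H| = 26/13 = 2.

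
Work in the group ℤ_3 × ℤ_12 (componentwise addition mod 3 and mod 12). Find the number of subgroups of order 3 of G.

|G| = 36 and 3 | 36, so subgroups of order 3 are possible by Lagrange.
The subgroups of order 3 are: {(0,0), (0,4), (0,8)}; {(0,0), (1,0), (2,0)}; {(0,0), (1,4), (2,8)}; {(0,0), (1,8), (2,4)}.
So G has 4 subgroups of order 3.

4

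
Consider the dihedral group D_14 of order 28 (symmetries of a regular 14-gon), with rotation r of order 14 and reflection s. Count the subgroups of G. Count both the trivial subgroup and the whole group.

28

|G| = 28, so by Lagrange every subgroup order divides 28. Divisors: 1, 2, 4, 7, 14, 28.
Subgroups by order — order 1: 1; order 2: 15; order 4: 7; order 7: 1; order 14: 3; order 28: 1.
Total: 1 + 15 + 7 + 1 + 3 + 1 = 28.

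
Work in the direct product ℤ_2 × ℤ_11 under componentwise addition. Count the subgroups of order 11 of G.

|G| = 22 and 11 | 22, so subgroups of order 11 are possible by Lagrange.
The subgroups of order 11 are: {(0,0), (0,1), (0,2), (0,3), (0,4), (0,5), (0,6), (0,7), (0,8), (0,9), (0,10)}.
So G has 1 subgroup of order 11.

1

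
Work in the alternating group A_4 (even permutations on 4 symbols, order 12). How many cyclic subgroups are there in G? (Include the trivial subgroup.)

Each element a generates a cyclic subgroup ⟨a⟩; distinct elements may generate the same one (a cyclic group of order d has φ(d) generators).
Cyclic subgroups by order — order 1: 1; order 2: 3; order 3: 4.
Total: 8.

8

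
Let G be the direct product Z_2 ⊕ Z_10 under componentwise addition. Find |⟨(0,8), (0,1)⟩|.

|⟨(0,8)⟩| = 5 and |⟨(0,1)⟩| = 10, so |H| is a multiple of lcm(5, 10) = 10 and divides |G| = 20.
Closing under the operation: H = {(0,0), (0,1), (0,2), (0,3), (0,4), (0,5), (0,6), (0,7), (0,8), (0,9)}, so |H| = 10.

10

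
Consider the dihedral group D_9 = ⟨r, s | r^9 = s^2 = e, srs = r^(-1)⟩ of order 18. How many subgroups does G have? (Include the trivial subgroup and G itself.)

16

|G| = 18, so by Lagrange every subgroup order divides 18. Divisors: 1, 2, 3, 6, 9, 18.
Subgroups by order — order 1: 1; order 2: 9; order 3: 1; order 6: 3; order 9: 1; order 18: 1.
Total: 1 + 9 + 1 + 3 + 1 + 1 = 16.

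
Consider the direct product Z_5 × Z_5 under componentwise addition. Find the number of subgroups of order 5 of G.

|G| = 25 and 5 | 25, so subgroups of order 5 are possible by Lagrange.
The subgroups of order 5 are: {(0,0), (0,1), (0,2), (0,3), (0,4)}; {(0,0), (1,0), (2,0), (3,0), (4,0)}; {(0,0), (1,1), (2,2), (3,3), (4,4)}; {(0,0), (1,2), (2,4), (3,1), (4,3)}; … (6 in all).
So G has 6 subgroups of order 5.

6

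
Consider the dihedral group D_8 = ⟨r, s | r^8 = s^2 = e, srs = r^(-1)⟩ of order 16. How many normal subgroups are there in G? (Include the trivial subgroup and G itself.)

7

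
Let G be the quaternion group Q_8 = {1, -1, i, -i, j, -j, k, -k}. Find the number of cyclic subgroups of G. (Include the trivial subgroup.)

Each element a generates a cyclic subgroup ⟨a⟩; distinct elements may generate the same one (a cyclic group of order d has φ(d) generators).
Cyclic subgroups by order — order 1: 1; order 2: 1; order 4: 3.
Total: 5.

5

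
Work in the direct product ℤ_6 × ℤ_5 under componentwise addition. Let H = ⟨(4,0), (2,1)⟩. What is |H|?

|⟨(4,0)⟩| = 3 and |⟨(2,1)⟩| = 15, so |H| is a multiple of lcm(3, 15) = 15 and divides |G| = 30.
Closing under the operation: H = {(0,0), (0,1), (0,2), (0,3), (0,4), (2,0), (2,1), (2,2), (2,3), (2,4), (4,0), (4,1), (4,2), (4,3), (4,4)}, so |H| = 15.

15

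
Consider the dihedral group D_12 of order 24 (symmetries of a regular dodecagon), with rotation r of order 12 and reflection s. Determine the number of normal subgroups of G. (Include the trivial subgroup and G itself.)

G has 34 subgroups. Checking conjugation-invariance by order — order 1: 1/1 normal; order 2: 1/13 normal; order 3: 1/1 normal; order 4: 1/7 normal; order 6: 1/5 normal; order 8: 0/3 normal; order 12: 3/3 normal; order 24: 1/1 normal.
Total normal subgroups: 9.

9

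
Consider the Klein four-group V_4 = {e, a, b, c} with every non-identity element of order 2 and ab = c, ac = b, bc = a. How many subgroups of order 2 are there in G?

|G| = 4 and 2 | 4, so subgroups of order 2 are possible by Lagrange.
The subgroups of order 2 are: {e, a}; {e, b}; {e, c}.
So G has 3 subgroups of order 2.

3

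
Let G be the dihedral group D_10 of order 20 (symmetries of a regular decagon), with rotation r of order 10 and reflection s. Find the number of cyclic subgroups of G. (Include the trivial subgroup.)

A cyclic subgroup of order d is generated by each of its φ(d) elements of order d, so the cyclic subgroups of order d number (#elements of order d)/φ(d).
Cyclic subgroups by order — order 1: 1; order 2: 11; order 5: 1; order 10: 1.
Total: 14.

14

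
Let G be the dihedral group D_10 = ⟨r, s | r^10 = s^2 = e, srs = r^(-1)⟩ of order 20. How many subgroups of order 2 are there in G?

|G| = 20 and 2 | 20, so subgroups of order 2 are possible by Lagrange.
The subgroups of order 2 are: {e, r^2s}; {e, r^3s}; {e, r^4s}; {e, r^5}; … (11 in all).
So G has 11 subgroups of order 2.

11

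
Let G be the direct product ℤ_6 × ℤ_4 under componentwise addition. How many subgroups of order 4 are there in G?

3

|G| = 24 and 4 | 24, so subgroups of order 4 are possible by Lagrange.
The subgroups of order 4 are: {(0,0), (0,1), (0,2), (0,3)}; {(0,0), (0,2), (3,0), (3,2)}; {(0,0), (0,2), (3,1), (3,3)}.
So G has 3 subgroups of order 4.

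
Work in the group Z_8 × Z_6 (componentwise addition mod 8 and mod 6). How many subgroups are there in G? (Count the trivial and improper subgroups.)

|G| = 48, so by Lagrange every subgroup order divides 48. Divisors: 1, 2, 3, 4, 6, 8, 12, 16, 24, 48.
Subgroups by order — order 1: 1; order 2: 3; order 3: 1; order 4: 3; order 6: 3; order 8: 3; order 12: 3; order 16: 1; order 24: 3; order 48: 1.
Total: 1 + 3 + 1 + 3 + 3 + 3 + 3 + 1 + 3 + 1 = 22.

22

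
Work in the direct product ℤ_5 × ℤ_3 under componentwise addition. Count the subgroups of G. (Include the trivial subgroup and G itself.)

|G| = 15, so by Lagrange every subgroup order divides 15. Divisors: 1, 3, 5, 15.
Subgroups by order — order 1: 1; order 3: 1; order 5: 1; order 15: 1.
Total: 1 + 1 + 1 + 1 = 4.

4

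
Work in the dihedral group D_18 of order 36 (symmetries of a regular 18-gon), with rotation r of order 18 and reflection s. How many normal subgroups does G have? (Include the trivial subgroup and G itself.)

9

G has 45 subgroups. Checking conjugation-invariance by order — order 1: 1/1 normal; order 2: 1/19 normal; order 3: 1/1 normal; order 4: 0/9 normal; order 6: 1/7 normal; order 9: 1/1 normal; order 12: 0/3 normal; order 18: 3/3 normal; order 36: 1/1 normal.
Total normal subgroups: 9.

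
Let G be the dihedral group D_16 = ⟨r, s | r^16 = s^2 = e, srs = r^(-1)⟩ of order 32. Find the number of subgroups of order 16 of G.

3

|G| = 32 and 16 | 32, so subgroups of order 16 are possible by Lagrange.
The subgroups of order 16 are: {e, r, r^2, r^3, r^4, r^5, r^6, r^7, r^8, r^9, r^10, r^11, r^12, r^13, r^14, r^15}; {e, r^2, r^4, r^6, r^8, r^10, r^12, r^14, s, r^2s, r^4s, r^6s, r^8s, r^10s, r^12s, r^14s}; {e, r^2, r^4, r^6, r^8, r^10, r^12, r^14, rs, r^3s, r^5s, r^7s, r^9s, r^11s, r^13s, r^15s}.
So G has 3 subgroups of order 16.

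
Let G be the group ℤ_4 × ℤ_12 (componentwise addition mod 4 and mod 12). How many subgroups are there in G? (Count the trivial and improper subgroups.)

30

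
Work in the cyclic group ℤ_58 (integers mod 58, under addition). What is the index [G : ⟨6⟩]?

|⟨6⟩| = 29 and |G| = 58.
By Lagrange, [G : H] = |G|/|H| = 58/29 = 2.

2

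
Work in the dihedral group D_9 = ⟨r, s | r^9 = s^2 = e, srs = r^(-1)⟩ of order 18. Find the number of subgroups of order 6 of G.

3

|G| = 18 and 6 | 18, so subgroups of order 6 are possible by Lagrange.
The subgroups of order 6 are: {e, r^3, r^6, r^2s, r^5s, r^8s}; {e, r^3, r^6, s, r^3s, r^6s}; {e, r^3, r^6, rs, r^4s, r^7s}.
So G has 3 subgroups of order 6.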